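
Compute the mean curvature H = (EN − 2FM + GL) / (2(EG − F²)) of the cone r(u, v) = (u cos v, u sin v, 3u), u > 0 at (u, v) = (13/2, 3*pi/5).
H = 3*sqrt(10)/130

With E = 10, F = 0, G = u^2, L = 0, M = 0, N = 3*sqrt(10)*u^2/(10*Abs(u)), assemble
  H = (EN − 2FM + GL) / (2(EG − F²)) = 3*sqrt(10)/(20*Abs(u)).
At (u, v) = (13/2, 3*pi/5): H = 3*sqrt(10)/130.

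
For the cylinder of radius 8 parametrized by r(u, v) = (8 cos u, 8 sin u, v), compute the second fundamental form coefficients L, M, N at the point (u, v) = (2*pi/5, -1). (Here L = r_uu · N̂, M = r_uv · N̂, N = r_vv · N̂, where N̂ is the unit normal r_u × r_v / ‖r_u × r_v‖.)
L = -8;  M = 0;  N = 0

Compute the unit normal N̂(u, v) = (cos(u), sin(u), 0), and the second partials r_uu, r_uv, r_vv. Take dot products:
  L(u, v) = r_uu · N̂ = -8,
  M(u, v) = r_uv · N̂ = 0,
  N(u, v) = r_vv · N̂ = 0.
Evaluating at (u, v) = (2*pi/5, -1):
  L = -8, M = 0, N = 0.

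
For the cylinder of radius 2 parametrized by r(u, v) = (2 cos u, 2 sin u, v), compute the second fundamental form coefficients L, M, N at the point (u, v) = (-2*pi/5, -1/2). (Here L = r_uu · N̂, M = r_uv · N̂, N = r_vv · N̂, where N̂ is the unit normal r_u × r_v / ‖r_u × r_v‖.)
L = -2;  M = 0;  N = 0

Compute the unit normal N̂(u, v) = (cos(u), sin(u), 0), and the second partials r_uu, r_uv, r_vv. Take dot products:
  L(u, v) = r_uu · N̂ = -2,
  M(u, v) = r_uv · N̂ = 0,
  N(u, v) = r_vv · N̂ = 0.
Evaluating at (u, v) = (-2*pi/5, -1/2):
  L = -2, M = 0, N = 0.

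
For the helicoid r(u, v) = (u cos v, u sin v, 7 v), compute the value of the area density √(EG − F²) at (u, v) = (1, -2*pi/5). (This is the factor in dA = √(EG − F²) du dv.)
√(EG − F²)|_{(1, -2*pi/5)} = 5*sqrt(2)

E = 1, F = 0, G = u^2 + 49, so EG − F² = u^2 + 49. Taking the positive square root: √(EG − F²) = sqrt(u^2 + 49). At (u, v) = (1, -2*pi/5): 5*sqrt(2).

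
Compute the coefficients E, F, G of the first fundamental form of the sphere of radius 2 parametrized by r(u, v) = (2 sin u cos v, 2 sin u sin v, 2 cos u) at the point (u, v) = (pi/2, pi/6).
E = 4;  F = 0;  G = 4

Partials: r_u = (2*cos(u)*cos(v), 2*sin(v)*cos(u), -2*sin(u)), r_v = (-2*sin(u)*sin(v), 2*sin(u)*cos(v), 0). As functions of (u, v):
  E = r_u · r_u = 4,
  F = r_u · r_v = 0,
  G = r_v · r_v = 4*sin(u)^2.
Evaluating at (u, v) = (pi/2, pi/6): E = 4, F = 0, G = 4.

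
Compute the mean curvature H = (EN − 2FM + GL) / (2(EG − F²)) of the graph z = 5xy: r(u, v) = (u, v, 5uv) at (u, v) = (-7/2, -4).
H = -14000*sqrt(2829)/8003241

With E = 25*v^2 + 1, F = 25*u*v, G = 25*u^2 + 1, L = 0, M = 5/sqrt(25*u^2 + 25*v^2 + 1), N = 0, assemble
  H = (EN − 2FM + GL) / (2(EG − F²)) = -125*u*v/(25*u^2 + 25*v^2 + 1)^(3/2).
At (u, v) = (-7/2, -4): H = -14000*sqrt(2829)/8003241.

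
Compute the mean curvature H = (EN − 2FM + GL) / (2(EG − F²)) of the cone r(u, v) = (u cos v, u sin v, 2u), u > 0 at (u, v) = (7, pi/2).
H = sqrt(5)/35

With E = 5, F = 0, G = u^2, L = 0, M = 0, N = 2*sqrt(5)*u^2/(5*Abs(u)), assemble
  H = (EN − 2FM + GL) / (2(EG − F²)) = sqrt(5)/(5*Abs(u)).
At (u, v) = (7, pi/2): H = sqrt(5)/35.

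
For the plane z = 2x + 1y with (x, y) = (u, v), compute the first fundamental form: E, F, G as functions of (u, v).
E = 5;  F = 2;  G = 2

Compute partials: r_u = (1, 0, 2), r_v = (0, 1, 1). Then
  E = r_u · r_u = 5,
  F = r_u · r_v = 2,
  G = r_v · r_v = 2.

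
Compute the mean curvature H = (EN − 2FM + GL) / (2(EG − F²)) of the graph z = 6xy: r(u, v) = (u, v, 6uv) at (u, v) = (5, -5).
H = 5400*sqrt(1801)/3243601

With E = 36*v^2 + 1, F = 36*u*v, G = 36*u^2 + 1, L = 0, M = 6/sqrt(36*u^2 + 36*v^2 + 1), N = 0, assemble
  H = (EN − 2FM + GL) / (2(EG − F²)) = -216*u*v/(36*u^2 + 36*v^2 + 1)^(3/2).
At (u, v) = (5, -5): H = 5400*sqrt(1801)/3243601.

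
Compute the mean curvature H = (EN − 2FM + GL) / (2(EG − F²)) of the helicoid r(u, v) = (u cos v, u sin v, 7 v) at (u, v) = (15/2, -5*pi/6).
H = 0

With E = 1, F = 0, G = u^2 + 49, L = 0, M = -7/sqrt(u^2 + 49), N = 0, assemble
  H = (EN − 2FM + GL) / (2(EG − F²)) = 0.
At (u, v) = (15/2, -5*pi/6): H = 0.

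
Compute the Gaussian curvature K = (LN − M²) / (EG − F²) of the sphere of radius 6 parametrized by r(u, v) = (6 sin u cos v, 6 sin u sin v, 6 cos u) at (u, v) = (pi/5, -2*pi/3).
K = 1/36

Coefficients of the first fundamental form: E = 36, F = 0, G = 36*sin(u)^2.
Coefficients of the second fundamental form: L = -6*sin(u)/Abs(sin(u)), M = 0, N = -6*sin(u)^3/Abs(sin(u)).
Assemble K = (LN − M²)/(EG − F²) = 1/36. At (u, v) = (pi/5, -2*pi/3): K = 1/36.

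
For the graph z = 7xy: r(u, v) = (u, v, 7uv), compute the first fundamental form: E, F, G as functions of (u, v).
E = 49*v^2 + 1;  F = 49*u*v;  G = 49*u^2 + 1

Compute partials: r_u = (1, 0, 7*v), r_v = (0, 1, 7*u). Then
  E = r_u · r_u = 49*v^2 + 1,
  F = r_u · r_v = 49*u*v,
  G = r_v · r_v = 49*u^2 + 1.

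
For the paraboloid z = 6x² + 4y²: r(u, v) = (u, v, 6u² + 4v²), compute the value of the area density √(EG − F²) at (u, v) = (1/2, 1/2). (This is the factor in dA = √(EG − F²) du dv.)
√(EG − F²)|_{(1/2, 1/2)} = sqrt(53)

E = 144*u^2 + 1, F = 96*u*v, G = 64*v^2 + 1, so EG − F² = 144*u^2 + 64*v^2 + 1. Taking the positive square root: √(EG − F²) = sqrt(144*u^2 + 64*v^2 + 1). At (u, v) = (1/2, 1/2): sqrt(53).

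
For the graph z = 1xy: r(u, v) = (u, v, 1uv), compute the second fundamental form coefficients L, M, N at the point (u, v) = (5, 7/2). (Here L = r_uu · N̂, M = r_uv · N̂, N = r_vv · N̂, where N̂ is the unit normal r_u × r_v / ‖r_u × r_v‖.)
L = 0;  M = 2*sqrt(17)/51;  N = 0

Compute the unit normal N̂(u, v) = (-v/sqrt(u^2 + v^2 + 1), -u/sqrt(u^2 + v^2 + 1), 1/sqrt(u^2 + v^2 + 1)), and the second partials r_uu, r_uv, r_vv. Take dot products:
  L(u, v) = r_uu · N̂ = 0,
  M(u, v) = r_uv · N̂ = 1/sqrt(u^2 + v^2 + 1),
  N(u, v) = r_vv · N̂ = 0.
Evaluating at (u, v) = (5, 7/2):
  L = 0, M = 2*sqrt(17)/51, N = 0.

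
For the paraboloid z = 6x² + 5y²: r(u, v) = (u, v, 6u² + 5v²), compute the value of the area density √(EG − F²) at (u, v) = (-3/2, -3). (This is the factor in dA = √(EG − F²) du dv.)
√(EG − F²)|_{(-3/2, -3)} = 35

E = 144*u^2 + 1, F = 120*u*v, G = 100*v^2 + 1, so EG − F² = 144*u^2 + 100*v^2 + 1. Taking the positive square root: √(EG − F²) = sqrt(144*u^2 + 100*v^2 + 1). At (u, v) = (-3/2, -3): 35.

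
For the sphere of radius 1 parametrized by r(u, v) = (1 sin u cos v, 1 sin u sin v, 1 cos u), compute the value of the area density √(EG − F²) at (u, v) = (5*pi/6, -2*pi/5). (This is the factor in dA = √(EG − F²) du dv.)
√(EG − F²)|_{(5*pi/6, -2*pi/5)} = 1/2

E = 1, F = 0, G = sin(u)^2, so EG − F² = sin(u)^2. Taking the positive square root: √(EG − F²) = Abs(sin(u)). At (u, v) = (5*pi/6, -2*pi/5): 1/2.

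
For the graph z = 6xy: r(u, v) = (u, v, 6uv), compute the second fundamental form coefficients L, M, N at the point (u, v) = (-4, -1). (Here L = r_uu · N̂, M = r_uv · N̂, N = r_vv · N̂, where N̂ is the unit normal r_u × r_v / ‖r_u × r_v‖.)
L = 0;  M = 6*sqrt(613)/613;  N = 0

Compute the unit normal N̂(u, v) = (-6*v/sqrt(36*u^2 + 36*v^2 + 1), -6*u/sqrt(36*u^2 + 36*v^2 + 1), 1/sqrt(36*u^2 + 36*v^2 + 1)), and the second partials r_uu, r_uv, r_vv. Take dot products:
  L(u, v) = r_uu · N̂ = 0,
  M(u, v) = r_uv · N̂ = 6/sqrt(36*u^2 + 36*v^2 + 1),
  N(u, v) = r_vv · N̂ = 0.
Evaluating at (u, v) = (-4, -1):
  L = 0, M = 6*sqrt(613)/613, N = 0.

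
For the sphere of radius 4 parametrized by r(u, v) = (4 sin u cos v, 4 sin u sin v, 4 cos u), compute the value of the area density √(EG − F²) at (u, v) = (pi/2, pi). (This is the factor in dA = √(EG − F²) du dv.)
√(EG − F²)|_{(pi/2, pi)} = 16

E = 16, F = 0, G = 16*sin(u)^2, so EG − F² = 256*sin(u)^2. Taking the positive square root: √(EG − F²) = 16*Abs(sin(u)). At (u, v) = (pi/2, pi): 16.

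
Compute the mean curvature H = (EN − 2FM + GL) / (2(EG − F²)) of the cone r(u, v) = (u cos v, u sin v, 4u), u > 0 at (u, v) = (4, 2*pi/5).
H = sqrt(17)/34

With E = 17, F = 0, G = u^2, L = 0, M = 0, N = 4*sqrt(17)*u^2/(17*Abs(u)), assemble
  H = (EN − 2FM + GL) / (2(EG − F²)) = 2*sqrt(17)/(17*Abs(u)).
At (u, v) = (4, 2*pi/5): H = sqrt(17)/34.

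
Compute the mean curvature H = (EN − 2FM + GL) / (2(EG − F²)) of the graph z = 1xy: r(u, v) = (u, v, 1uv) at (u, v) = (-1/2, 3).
H = 12*sqrt(41)/1681

With E = v^2 + 1, F = u*v, G = u^2 + 1, L = 0, M = 1/sqrt(u^2 + v^2 + 1), N = 0, assemble
  H = (EN − 2FM + GL) / (2(EG − F²)) = -u*v/(u^2 + v^2 + 1)^(3/2).
At (u, v) = (-1/2, 3): H = 12*sqrt(41)/1681.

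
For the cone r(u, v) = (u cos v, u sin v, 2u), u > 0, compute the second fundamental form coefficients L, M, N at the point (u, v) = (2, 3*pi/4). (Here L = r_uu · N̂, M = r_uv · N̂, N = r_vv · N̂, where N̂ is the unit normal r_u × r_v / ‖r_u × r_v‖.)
L = 0;  M = 0;  N = 4*sqrt(5)/5

Compute the unit normal N̂(u, v) = (-2*sqrt(5)*u*cos(v)/(5*Abs(u)), -2*sqrt(5)*u*sin(v)/(5*Abs(u)), sqrt(5)*u/(5*Abs(u))), and the second partials r_uu, r_uv, r_vv. Take dot products:
  L(u, v) = r_uu · N̂ = 0,
  M(u, v) = r_uv · N̂ = 0,
  N(u, v) = r_vv · N̂ = 2*sqrt(5)*u^2/(5*Abs(u)).
Evaluating at (u, v) = (2, 3*pi/4):
  L = 0, M = 0, N = 4*sqrt(5)/5.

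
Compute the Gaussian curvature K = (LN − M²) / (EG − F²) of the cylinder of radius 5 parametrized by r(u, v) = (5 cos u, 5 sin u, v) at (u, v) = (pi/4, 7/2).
K = 0

Coefficients of the first fundamental form: E = 25, F = 0, G = 1.
Coefficients of the second fundamental form: L = -5, M = 0, N = 0.
Assemble K = (LN − M²)/(EG − F²) = 0. At (u, v) = (pi/4, 7/2): K = 0.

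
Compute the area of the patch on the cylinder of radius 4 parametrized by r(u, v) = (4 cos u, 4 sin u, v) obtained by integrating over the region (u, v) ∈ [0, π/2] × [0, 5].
Area = 10*pi

Area = ∫∫ √(EG − F²) du dv with √(EG − F²) = 4. Integrating over [0, π/2] × [0, 5] gives 10*pi.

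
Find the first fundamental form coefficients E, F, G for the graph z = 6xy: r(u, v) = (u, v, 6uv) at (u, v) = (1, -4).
E = 577;  F = -144;  G = 37

Partials: r_u = (1, 0, 6*v), r_v = (0, 1, 6*u). As functions of (u, v):
  E = r_u · r_u = 36*v^2 + 1,
  F = r_u · r_v = 36*u*v,
  G = r_v · r_v = 36*u^2 + 1.
Evaluating at (u, v) = (1, -4): E = 577, F = -144, G = 37.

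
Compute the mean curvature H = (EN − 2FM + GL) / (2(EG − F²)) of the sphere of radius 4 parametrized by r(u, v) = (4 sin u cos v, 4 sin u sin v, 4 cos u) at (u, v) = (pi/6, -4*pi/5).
H = -1/4

With E = 16, F = 0, G = 16*sin(u)^2, L = -4*sin(u)/Abs(sin(u)), M = 0, N = -4*sin(u)^3/Abs(sin(u)), assemble
  H = (EN − 2FM + GL) / (2(EG − F²)) = -sin(u)/(4*Abs(sin(u))).
At (u, v) = (pi/6, -4*pi/5): H = -1/4.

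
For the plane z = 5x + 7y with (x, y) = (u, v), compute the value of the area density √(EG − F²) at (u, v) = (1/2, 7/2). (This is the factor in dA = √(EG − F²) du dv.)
√(EG − F²)|_{(1/2, 7/2)} = 5*sqrt(3)

E = 26, F = 35, G = 50, so EG − F² = 75. Taking the positive square root: √(EG − F²) = 5*sqrt(3). At (u, v) = (1/2, 7/2): 5*sqrt(3).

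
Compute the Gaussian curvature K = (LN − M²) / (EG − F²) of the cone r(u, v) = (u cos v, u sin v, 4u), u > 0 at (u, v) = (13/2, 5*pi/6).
K = 0

Coefficients of the first fundamental form: E = 17, F = 0, G = u^2.
Coefficients of the second fundamental form: L = 0, M = 0, N = 4*sqrt(17)*u^2/(17*Abs(u)).
Assemble K = (LN − M²)/(EG − F²) = 0. At (u, v) = (13/2, 5*pi/6): K = 0.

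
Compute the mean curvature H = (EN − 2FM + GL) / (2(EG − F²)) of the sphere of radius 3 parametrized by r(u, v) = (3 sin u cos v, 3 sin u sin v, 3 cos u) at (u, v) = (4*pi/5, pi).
H = -1/3

With E = 9, F = 0, G = 9*sin(u)^2, L = -3*sin(u)/Abs(sin(u)), M = 0, N = -3*sin(u)^3/Abs(sin(u)), assemble
  H = (EN − 2FM + GL) / (2(EG − F²)) = -sin(u)/(3*Abs(sin(u))).
At (u, v) = (4*pi/5, pi): H = -1/3.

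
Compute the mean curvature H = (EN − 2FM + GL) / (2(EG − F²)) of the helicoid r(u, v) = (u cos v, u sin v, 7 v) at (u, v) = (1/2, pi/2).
H = 0

With E = 1, F = 0, G = u^2 + 49, L = 0, M = -7/sqrt(u^2 + 49), N = 0, assemble
  H = (EN − 2FM + GL) / (2(EG − F²)) = 0.
At (u, v) = (1/2, pi/2): H = 0.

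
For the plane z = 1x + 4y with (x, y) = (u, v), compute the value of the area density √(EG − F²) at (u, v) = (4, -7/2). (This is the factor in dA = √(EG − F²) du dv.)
√(EG − F²)|_{(4, -7/2)} = 3*sqrt(2)

E = 2, F = 4, G = 17, so EG − F² = 18. Taking the positive square root: √(EG − F²) = 3*sqrt(2). At (u, v) = (4, -7/2): 3*sqrt(2).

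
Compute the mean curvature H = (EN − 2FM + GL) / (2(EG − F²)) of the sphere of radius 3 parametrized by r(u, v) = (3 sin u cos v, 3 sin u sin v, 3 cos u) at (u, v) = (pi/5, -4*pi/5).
H = -1/3

With E = 9, F = 0, G = 9*sin(u)^2, L = -3*sin(u)/Abs(sin(u)), M = 0, N = -3*sin(u)^3/Abs(sin(u)), assemble
  H = (EN − 2FM + GL) / (2(EG − F²)) = -sin(u)/(3*Abs(sin(u))).
At (u, v) = (pi/5, -4*pi/5): H = -1/3.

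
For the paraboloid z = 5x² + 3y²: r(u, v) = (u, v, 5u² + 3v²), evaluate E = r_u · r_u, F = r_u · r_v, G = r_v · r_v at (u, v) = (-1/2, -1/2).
E = 26;  F = 15;  G = 10

Partials: r_u = (1, 0, 10*u), r_v = (0, 1, 6*v). As functions of (u, v):
  E = r_u · r_u = 100*u^2 + 1,
  F = r_u · r_v = 60*u*v,
  G = r_v · r_v = 36*v^2 + 1.
Evaluating at (u, v) = (-1/2, -1/2): E = 26, F = 15, G = 10.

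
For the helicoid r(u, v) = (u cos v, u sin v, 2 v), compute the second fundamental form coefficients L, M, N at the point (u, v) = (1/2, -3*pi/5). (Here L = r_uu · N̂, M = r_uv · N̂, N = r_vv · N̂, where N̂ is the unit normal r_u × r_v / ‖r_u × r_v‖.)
L = 0;  M = -4*sqrt(17)/17;  N = 0

Compute the unit normal N̂(u, v) = (2*sin(v)/sqrt(u^2 + 4), -2*cos(v)/sqrt(u^2 + 4), u/sqrt(u^2 + 4)), and the second partials r_uu, r_uv, r_vv. Take dot products:
  L(u, v) = r_uu · N̂ = 0,
  M(u, v) = r_uv · N̂ = -2/sqrt(u^2 + 4),
  N(u, v) = r_vv · N̂ = 0.
Evaluating at (u, v) = (1/2, -3*pi/5):
  L = 0, M = -4*sqrt(17)/17, N = 0.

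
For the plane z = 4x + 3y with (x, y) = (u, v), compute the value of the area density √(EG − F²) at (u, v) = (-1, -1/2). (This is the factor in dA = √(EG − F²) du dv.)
√(EG − F²)|_{(-1, -1/2)} = sqrt(26)

E = 17, F = 12, G = 10, so EG − F² = 26. Taking the positive square root: √(EG − F²) = sqrt(26). At (u, v) = (-1, -1/2): sqrt(26).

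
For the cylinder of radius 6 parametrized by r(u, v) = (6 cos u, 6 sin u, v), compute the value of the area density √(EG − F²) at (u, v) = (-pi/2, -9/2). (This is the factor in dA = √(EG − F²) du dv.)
√(EG − F²)|_{(-pi/2, -9/2)} = 6

E = 36, F = 0, G = 1, so EG − F² = 36. Taking the positive square root: √(EG − F²) = 6. At (u, v) = (-pi/2, -9/2): 6.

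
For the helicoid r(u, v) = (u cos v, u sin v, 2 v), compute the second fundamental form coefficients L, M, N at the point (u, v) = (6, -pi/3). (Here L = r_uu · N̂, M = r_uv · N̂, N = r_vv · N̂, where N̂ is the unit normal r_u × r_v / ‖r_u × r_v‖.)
L = 0;  M = -sqrt(10)/10;  N = 0

Compute the unit normal N̂(u, v) = (2*sin(v)/sqrt(u^2 + 4), -2*cos(v)/sqrt(u^2 + 4), u/sqrt(u^2 + 4)), and the second partials r_uu, r_uv, r_vv. Take dot products:
  L(u, v) = r_uu · N̂ = 0,
  M(u, v) = r_uv · N̂ = -2/sqrt(u^2 + 4),
  N(u, v) = r_vv · N̂ = 0.
Evaluating at (u, v) = (6, -pi/3):
  L = 0, M = -sqrt(10)/10, N = 0.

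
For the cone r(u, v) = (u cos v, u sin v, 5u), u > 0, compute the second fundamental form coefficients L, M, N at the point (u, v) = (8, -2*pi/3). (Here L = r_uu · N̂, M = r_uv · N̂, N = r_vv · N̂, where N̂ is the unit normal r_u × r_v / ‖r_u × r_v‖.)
L = 0;  M = 0;  N = 20*sqrt(26)/13

Compute the unit normal N̂(u, v) = (-5*sqrt(26)*u*cos(v)/(26*Abs(u)), -5*sqrt(26)*u*sin(v)/(26*Abs(u)), sqrt(26)*u/(26*Abs(u))), and the second partials r_uu, r_uv, r_vv. Take dot products:
  L(u, v) = r_uu · N̂ = 0,
  M(u, v) = r_uv · N̂ = 0,
  N(u, v) = r_vv · N̂ = 5*sqrt(26)*u^2/(26*Abs(u)).
Evaluating at (u, v) = (8, -2*pi/3):
  L = 0, M = 0, N = 20*sqrt(26)/13.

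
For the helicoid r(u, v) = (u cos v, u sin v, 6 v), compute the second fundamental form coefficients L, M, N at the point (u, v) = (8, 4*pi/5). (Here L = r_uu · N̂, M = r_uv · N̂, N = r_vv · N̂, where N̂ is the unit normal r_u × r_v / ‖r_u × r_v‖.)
L = 0;  M = -3/5;  N = 0

Compute the unit normal N̂(u, v) = (6*sin(v)/sqrt(u^2 + 36), -6*cos(v)/sqrt(u^2 + 36), u/sqrt(u^2 + 36)), and the second partials r_uu, r_uv, r_vv. Take dot products:
  L(u, v) = r_uu · N̂ = 0,
  M(u, v) = r_uv · N̂ = -6/sqrt(u^2 + 36),
  N(u, v) = r_vv · N̂ = 0.
Evaluating at (u, v) = (8, 4*pi/5):
  L = 0, M = -3/5, N = 0.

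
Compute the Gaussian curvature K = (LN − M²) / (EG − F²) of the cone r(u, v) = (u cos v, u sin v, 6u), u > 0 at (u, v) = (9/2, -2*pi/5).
K = 0

Coefficients of the first fundamental form: E = 37, F = 0, G = u^2.
Coefficients of the second fundamental form: L = 0, M = 0, N = 6*sqrt(37)*u^2/(37*Abs(u)).
Assemble K = (LN − M²)/(EG − F²) = 0. At (u, v) = (9/2, -2*pi/5): K = 0.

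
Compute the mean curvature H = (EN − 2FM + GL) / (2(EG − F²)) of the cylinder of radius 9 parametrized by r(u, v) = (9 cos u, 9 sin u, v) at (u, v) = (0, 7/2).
H = -1/18

With E = 81, F = 0, G = 1, L = -9, M = 0, N = 0, assemble
  H = (EN − 2FM + GL) / (2(EG − F²)) = -1/18.
At (u, v) = (0, 7/2): H = -1/18.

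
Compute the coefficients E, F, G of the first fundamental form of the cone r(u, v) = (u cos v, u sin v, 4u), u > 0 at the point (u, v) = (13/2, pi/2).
E = 17;  F = 0;  G = 169/4

Partials: r_u = (cos(v), sin(v), 4), r_v = (-u*sin(v), u*cos(v), 0). As functions of (u, v):
  E = r_u · r_u = 17,
  F = r_u · r_v = 0,
  G = r_v · r_v = u^2.
Evaluating at (u, v) = (13/2, pi/2): E = 17, F = 0, G = 169/4.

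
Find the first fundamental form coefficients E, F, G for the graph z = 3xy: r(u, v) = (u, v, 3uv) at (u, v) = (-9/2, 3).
E = 82;  F = -243/2;  G = 733/4

Partials: r_u = (1, 0, 3*v), r_v = (0, 1, 3*u). As functions of (u, v):
  E = r_u · r_u = 9*v^2 + 1,
  F = r_u · r_v = 9*u*v,
  G = r_v · r_v = 9*u^2 + 1.
Evaluating at (u, v) = (-9/2, 3): E = 82, F = -243/2, G = 733/4.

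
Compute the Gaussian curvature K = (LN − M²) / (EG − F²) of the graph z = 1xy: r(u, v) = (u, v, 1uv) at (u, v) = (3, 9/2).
K = -16/14641

Coefficients of the first fundamental form: E = v^2 + 1, F = u*v, G = u^2 + 1.
Coefficients of the second fundamental form: L = 0, M = 1/sqrt(u^2 + v^2 + 1), N = 0.
Assemble K = (LN − M²)/(EG − F²) = 1/((u^2*v^2 - (u^2 + 1)*(v^2 + 1))*(u^2 + v^2 + 1)). At (u, v) = (3, 9/2): K = -16/14641.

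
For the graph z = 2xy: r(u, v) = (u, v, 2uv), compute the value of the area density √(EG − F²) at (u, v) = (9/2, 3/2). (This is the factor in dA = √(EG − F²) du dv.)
√(EG − F²)|_{(9/2, 3/2)} = sqrt(91)

E = 4*v^2 + 1, F = 4*u*v, G = 4*u^2 + 1, so EG − F² = 4*u^2 + 4*v^2 + 1. Taking the positive square root: √(EG − F²) = sqrt(4*u^2 + 4*v^2 + 1). At (u, v) = (9/2, 3/2): sqrt(91).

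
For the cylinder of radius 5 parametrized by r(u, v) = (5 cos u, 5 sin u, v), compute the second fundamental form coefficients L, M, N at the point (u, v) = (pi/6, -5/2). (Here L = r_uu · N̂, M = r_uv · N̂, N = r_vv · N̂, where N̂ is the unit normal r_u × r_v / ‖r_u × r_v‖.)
L = -5;  M = 0;  N = 0

Compute the unit normal N̂(u, v) = (cos(u), sin(u), 0), and the second partials r_uu, r_uv, r_vv. Take dot products:
  L(u, v) = r_uu · N̂ = -5,
  M(u, v) = r_uv · N̂ = 0,
  N(u, v) = r_vv · N̂ = 0.
Evaluating at (u, v) = (pi/6, -5/2):
  L = -5, M = 0, N = 0.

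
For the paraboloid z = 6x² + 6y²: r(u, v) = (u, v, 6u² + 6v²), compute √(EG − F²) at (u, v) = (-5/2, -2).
√(EG − F²)|_{(-5/2, -2)} = sqrt(1477)

E = 144*u^2 + 1, F = 144*u*v, G = 144*v^2 + 1; EG − F² = 144*u^2 + 144*v^2 + 1; √(EG − F²) = sqrt(144*u^2 + 144*v^2 + 1). At the given point: sqrt(1477).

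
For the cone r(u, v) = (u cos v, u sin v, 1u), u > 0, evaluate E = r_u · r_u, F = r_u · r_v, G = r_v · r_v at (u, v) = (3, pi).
E = 2;  F = 0;  G = 9

Partials: r_u = (cos(v), sin(v), 1), r_v = (-u*sin(v), u*cos(v), 0). As functions of (u, v):
  E = r_u · r_u = 2,
  F = r_u · r_v = 0,
  G = r_v · r_v = u^2.
Evaluating at (u, v) = (3, pi): E = 2, F = 0, G = 9.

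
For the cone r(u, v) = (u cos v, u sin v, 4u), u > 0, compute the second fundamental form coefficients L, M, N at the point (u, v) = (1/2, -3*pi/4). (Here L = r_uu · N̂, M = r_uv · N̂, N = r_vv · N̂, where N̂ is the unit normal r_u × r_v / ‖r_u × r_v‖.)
L = 0;  M = 0;  N = 2*sqrt(17)/17

Compute the unit normal N̂(u, v) = (-4*sqrt(17)*u*cos(v)/(17*Abs(u)), -4*sqrt(17)*u*sin(v)/(17*Abs(u)), sqrt(17)*u/(17*Abs(u))), and the second partials r_uu, r_uv, r_vv. Take dot products:
  L(u, v) = r_uu · N̂ = 0,
  M(u, v) = r_uv · N̂ = 0,
  N(u, v) = r_vv · N̂ = 4*sqrt(17)*u^2/(17*Abs(u)).
Evaluating at (u, v) = (1/2, -3*pi/4):
  L = 0, M = 0, N = 2*sqrt(17)/17.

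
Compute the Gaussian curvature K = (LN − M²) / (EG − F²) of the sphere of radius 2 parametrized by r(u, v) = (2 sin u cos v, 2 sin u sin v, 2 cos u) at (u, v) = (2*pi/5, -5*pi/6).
K = 1/4

Coefficients of the first fundamental form: E = 4, F = 0, G = 4*sin(u)^2.
Coefficients of the second fundamental form: L = -2*sin(u)/Abs(sin(u)), M = 0, N = -2*sin(u)^3/Abs(sin(u)).
Assemble K = (LN − M²)/(EG − F²) = 1/4. At (u, v) = (2*pi/5, -5*pi/6): K = 1/4.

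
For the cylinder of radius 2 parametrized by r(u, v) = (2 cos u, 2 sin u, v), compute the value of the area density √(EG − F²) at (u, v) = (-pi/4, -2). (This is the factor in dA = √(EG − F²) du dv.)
√(EG − F²)|_{(-pi/4, -2)} = 2

E = 4, F = 0, G = 1, so EG − F² = 4. Taking the positive square root: √(EG − F²) = 2. At (u, v) = (-pi/4, -2): 2.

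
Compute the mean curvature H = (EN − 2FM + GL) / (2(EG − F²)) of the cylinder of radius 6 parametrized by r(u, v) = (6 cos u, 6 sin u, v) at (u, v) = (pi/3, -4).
H = -1/12

With E = 36, F = 0, G = 1, L = -6, M = 0, N = 0, assemble
  H = (EN − 2FM + GL) / (2(EG − F²)) = -1/12.
At (u, v) = (pi/3, -4): H = -1/12.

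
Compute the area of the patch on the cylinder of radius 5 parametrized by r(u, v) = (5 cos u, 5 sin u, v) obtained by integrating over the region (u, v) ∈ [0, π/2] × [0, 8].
Area = 20*pi

Area = ∫∫ √(EG − F²) du dv with √(EG − F²) = 5. Integrating over [0, π/2] × [0, 8] gives 20*pi.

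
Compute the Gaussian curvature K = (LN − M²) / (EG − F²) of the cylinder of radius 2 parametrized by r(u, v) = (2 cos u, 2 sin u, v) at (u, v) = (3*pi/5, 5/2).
K = 0

Coefficients of the first fundamental form: E = 4, F = 0, G = 1.
Coefficients of the second fundamental form: L = -2, M = 0, N = 0.
Assemble K = (LN − M²)/(EG − F²) = 0. At (u, v) = (3*pi/5, 5/2): K = 0.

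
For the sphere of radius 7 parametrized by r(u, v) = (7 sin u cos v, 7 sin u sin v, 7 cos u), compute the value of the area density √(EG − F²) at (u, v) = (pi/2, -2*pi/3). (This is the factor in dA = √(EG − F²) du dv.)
√(EG − F²)|_{(pi/2, -2*pi/3)} = 49

E = 49, F = 0, G = 49*sin(u)^2, so EG − F² = 2401*sin(u)^2. Taking the positive square root: √(EG − F²) = 49*Abs(sin(u)). At (u, v) = (pi/2, -2*pi/3): 49.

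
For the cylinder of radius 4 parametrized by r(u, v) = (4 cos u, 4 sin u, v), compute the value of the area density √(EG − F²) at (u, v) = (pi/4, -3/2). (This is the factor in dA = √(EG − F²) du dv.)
√(EG − F²)|_{(pi/4, -3/2)} = 4

E = 16, F = 0, G = 1, so EG − F² = 16. Taking the positive square root: √(EG − F²) = 4. At (u, v) = (pi/4, -3/2): 4.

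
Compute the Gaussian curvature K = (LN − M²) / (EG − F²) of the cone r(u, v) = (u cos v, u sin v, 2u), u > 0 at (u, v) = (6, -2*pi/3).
K = 0

Coefficients of the first fundamental form: E = 5, F = 0, G = u^2.
Coefficients of the second fundamental form: L = 0, M = 0, N = 2*sqrt(5)*u^2/(5*Abs(u)).
Assemble K = (LN − M²)/(EG − F²) = 0. At (u, v) = (6, -2*pi/3): K = 0.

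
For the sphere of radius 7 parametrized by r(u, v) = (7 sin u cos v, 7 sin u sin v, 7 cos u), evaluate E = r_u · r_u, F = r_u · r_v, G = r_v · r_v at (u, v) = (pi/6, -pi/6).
E = 49;  F = 0;  G = 49/4

Partials: r_u = (7*cos(u)*cos(v), 7*sin(v)*cos(u), -7*sin(u)), r_v = (-7*sin(u)*sin(v), 7*sin(u)*cos(v), 0). As functions of (u, v):
  E = r_u · r_u = 49,
  F = r_u · r_v = 0,
  G = r_v · r_v = 49*sin(u)^2.
Evaluating at (u, v) = (pi/6, -pi/6): E = 49, F = 0, G = 49/4.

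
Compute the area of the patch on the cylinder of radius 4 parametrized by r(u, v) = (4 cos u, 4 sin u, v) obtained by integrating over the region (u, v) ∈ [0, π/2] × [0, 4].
Area = 8*pi

Area = ∫∫ √(EG − F²) du dv with √(EG − F²) = 4. Integrating over [0, π/2] × [0, 4] gives 8*pi.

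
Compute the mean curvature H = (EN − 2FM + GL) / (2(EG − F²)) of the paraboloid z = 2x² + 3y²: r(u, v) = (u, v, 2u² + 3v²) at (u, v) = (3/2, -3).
H = 761/6859

With E = 16*u^2 + 1, F = 24*u*v, G = 36*v^2 + 1, L = 4/sqrt(16*u^2 + 36*v^2 + 1), M = 0, N = 6/sqrt(16*u^2 + 36*v^2 + 1), assemble
  H = (EN − 2FM + GL) / (2(EG − F²)) = (48*u^2 + 72*v^2 + 5)/(16*u^2 + 36*v^2 + 1)^(3/2).
At (u, v) = (3/2, -3): H = 761/6859.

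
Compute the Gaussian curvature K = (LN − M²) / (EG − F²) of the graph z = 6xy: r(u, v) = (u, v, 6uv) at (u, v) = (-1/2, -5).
K = -9/207025

Coefficients of the first fundamental form: E = 36*v^2 + 1, F = 36*u*v, G = 36*u^2 + 1.
Coefficients of the second fundamental form: L = 0, M = 6/sqrt(36*u^2 + 36*v^2 + 1), N = 0.
Assemble K = (LN − M²)/(EG − F²) = -36/(1296*u^4 + 2592*u^2*v^2 + 72*u^2 + 1296*v^4 + 72*v^2 + 1). At (u, v) = (-1/2, -5): K = -9/207025.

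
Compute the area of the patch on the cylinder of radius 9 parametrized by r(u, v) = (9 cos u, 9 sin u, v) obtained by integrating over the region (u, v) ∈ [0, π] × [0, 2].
Area = 18*pi

Area = ∫∫ √(EG − F²) du dv with √(EG − F²) = 9. Integrating over [0, π] × [0, 2] gives 18*pi.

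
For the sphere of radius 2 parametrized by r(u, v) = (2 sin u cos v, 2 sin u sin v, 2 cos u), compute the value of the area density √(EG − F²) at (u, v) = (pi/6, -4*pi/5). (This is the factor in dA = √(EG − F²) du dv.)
√(EG − F²)|_{(pi/6, -4*pi/5)} = 2

E = 4, F = 0, G = 4*sin(u)^2, so EG − F² = 16*sin(u)^2. Taking the positive square root: √(EG − F²) = 4*Abs(sin(u)). At (u, v) = (pi/6, -4*pi/5): 2.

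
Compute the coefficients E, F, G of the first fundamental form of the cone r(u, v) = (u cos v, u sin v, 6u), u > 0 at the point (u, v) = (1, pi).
E = 37;  F = 0;  G = 1

Partials: r_u = (cos(v), sin(v), 6), r_v = (-u*sin(v), u*cos(v), 0). As functions of (u, v):
  E = r_u · r_u = 37,
  F = r_u · r_v = 0,
  G = r_v · r_v = u^2.
Evaluating at (u, v) = (1, pi): E = 37, F = 0, G = 1.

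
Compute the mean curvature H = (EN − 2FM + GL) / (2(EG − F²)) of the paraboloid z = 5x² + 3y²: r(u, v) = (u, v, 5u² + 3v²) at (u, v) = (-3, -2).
H = 3428*sqrt(1045)/1092025

With E = 100*u^2 + 1, F = 60*u*v, G = 36*v^2 + 1, L = 10/sqrt(100*u^2 + 36*v^2 + 1), M = 0, N = 6/sqrt(100*u^2 + 36*v^2 + 1), assemble
  H = (EN − 2FM + GL) / (2(EG − F²)) = 4*(75*u^2 + 45*v^2 + 2)/(100*u^2 + 36*v^2 + 1)^(3/2).
At (u, v) = (-3, -2): H = 3428*sqrt(1045)/1092025.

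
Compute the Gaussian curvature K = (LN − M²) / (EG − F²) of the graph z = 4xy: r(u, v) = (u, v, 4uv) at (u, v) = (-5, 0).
K = -16/160801

Coefficients of the first fundamental form: E = 16*v^2 + 1, F = 16*u*v, G = 16*u^2 + 1.
Coefficients of the second fundamental form: L = 0, M = 4/sqrt(16*u^2 + 16*v^2 + 1), N = 0.
Assemble K = (LN − M²)/(EG − F²) = -16/(256*u^4 + 512*u^2*v^2 + 32*u^2 + 256*v^4 + 32*v^2 + 1). At (u, v) = (-5, 0): K = -16/160801.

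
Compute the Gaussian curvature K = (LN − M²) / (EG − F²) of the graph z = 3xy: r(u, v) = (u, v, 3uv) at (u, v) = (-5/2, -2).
K = -144/139129

Coefficients of the first fundamental form: E = 9*v^2 + 1, F = 9*u*v, G = 9*u^2 + 1.
Coefficients of the second fundamental form: L = 0, M = 3/sqrt(9*u^2 + 9*v^2 + 1), N = 0.
Assemble K = (LN − M²)/(EG − F²) = -9/(81*u^4 + 162*u^2*v^2 + 18*u^2 + 81*v^4 + 18*v^2 + 1). At (u, v) = (-5/2, -2): K = -144/139129.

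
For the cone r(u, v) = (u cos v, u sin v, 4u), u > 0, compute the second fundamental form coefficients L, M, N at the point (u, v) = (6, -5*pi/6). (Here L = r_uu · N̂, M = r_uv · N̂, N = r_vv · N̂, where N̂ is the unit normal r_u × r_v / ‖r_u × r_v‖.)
L = 0;  M = 0;  N = 24*sqrt(17)/17

Compute the unit normal N̂(u, v) = (-4*sqrt(17)*u*cos(v)/(17*Abs(u)), -4*sqrt(17)*u*sin(v)/(17*Abs(u)), sqrt(17)*u/(17*Abs(u))), and the second partials r_uu, r_uv, r_vv. Take dot products:
  L(u, v) = r_uu · N̂ = 0,
  M(u, v) = r_uv · N̂ = 0,
  N(u, v) = r_vv · N̂ = 4*sqrt(17)*u^2/(17*Abs(u)).
Evaluating at (u, v) = (6, -5*pi/6):
  L = 0, M = 0, N = 24*sqrt(17)/17.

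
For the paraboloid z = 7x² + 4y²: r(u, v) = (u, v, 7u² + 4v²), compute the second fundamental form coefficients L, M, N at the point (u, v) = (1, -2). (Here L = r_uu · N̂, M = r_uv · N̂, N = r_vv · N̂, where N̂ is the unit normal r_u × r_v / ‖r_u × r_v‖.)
L = 14*sqrt(453)/453;  M = 0;  N = 8*sqrt(453)/453

Compute the unit normal N̂(u, v) = (-14*u/sqrt(196*u^2 + 64*v^2 + 1), -8*v/sqrt(196*u^2 + 64*v^2 + 1), 1/sqrt(196*u^2 + 64*v^2 + 1)), and the second partials r_uu, r_uv, r_vv. Take dot products:
  L(u, v) = r_uu · N̂ = 14/sqrt(196*u^2 + 64*v^2 + 1),
  M(u, v) = r_uv · N̂ = 0,
  N(u, v) = r_vv · N̂ = 8/sqrt(196*u^2 + 64*v^2 + 1).
Evaluating at (u, v) = (1, -2):
  L = 14*sqrt(453)/453, M = 0, N = 8*sqrt(453)/453.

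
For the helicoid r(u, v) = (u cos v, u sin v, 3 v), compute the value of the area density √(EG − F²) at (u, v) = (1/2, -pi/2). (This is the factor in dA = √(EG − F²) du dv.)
√(EG − F²)|_{(1/2, -pi/2)} = sqrt(37)/2

E = 1, F = 0, G = u^2 + 9, so EG − F² = u^2 + 9. Taking the positive square root: √(EG − F²) = sqrt(u^2 + 9). At (u, v) = (1/2, -pi/2): sqrt(37)/2.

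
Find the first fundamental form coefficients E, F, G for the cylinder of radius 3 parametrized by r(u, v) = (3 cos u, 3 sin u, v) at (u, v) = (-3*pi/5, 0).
E = 9;  F = 0;  G = 1

Partials: r_u = (-3*sin(u), 3*cos(u), 0), r_v = (0, 0, 1). As functions of (u, v):
  E = r_u · r_u = 9,
  F = r_u · r_v = 0,
  G = r_v · r_v = 1.
Evaluating at (u, v) = (-3*pi/5, 0): E = 9, F = 0, G = 1.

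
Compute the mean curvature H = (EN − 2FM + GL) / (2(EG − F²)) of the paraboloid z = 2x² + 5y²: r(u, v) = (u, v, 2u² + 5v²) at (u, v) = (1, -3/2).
H = 537*sqrt(2)/5324

With E = 16*u^2 + 1, F = 40*u*v, G = 100*v^2 + 1, L = 4/sqrt(16*u^2 + 100*v^2 + 1), M = 0, N = 10/sqrt(16*u^2 + 100*v^2 + 1), assemble
  H = (EN − 2FM + GL) / (2(EG − F²)) = (80*u^2 + 200*v^2 + 7)/(16*u^2 + 100*v^2 + 1)^(3/2).
At (u, v) = (1, -3/2): H = 537*sqrt(2)/5324.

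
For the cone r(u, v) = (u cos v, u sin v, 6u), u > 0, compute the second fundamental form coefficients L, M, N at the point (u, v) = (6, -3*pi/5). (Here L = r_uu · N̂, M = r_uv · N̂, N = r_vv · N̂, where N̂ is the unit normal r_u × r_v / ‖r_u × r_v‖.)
L = 0;  M = 0;  N = 36*sqrt(37)/37

Compute the unit normal N̂(u, v) = (-6*sqrt(37)*u*cos(v)/(37*Abs(u)), -6*sqrt(37)*u*sin(v)/(37*Abs(u)), sqrt(37)*u/(37*Abs(u))), and the second partials r_uu, r_uv, r_vv. Take dot products:
  L(u, v) = r_uu · N̂ = 0,
  M(u, v) = r_uv · N̂ = 0,
  N(u, v) = r_vv · N̂ = 6*sqrt(37)*u^2/(37*Abs(u)).
Evaluating at (u, v) = (6, -3*pi/5):
  L = 0, M = 0, N = 36*sqrt(37)/37.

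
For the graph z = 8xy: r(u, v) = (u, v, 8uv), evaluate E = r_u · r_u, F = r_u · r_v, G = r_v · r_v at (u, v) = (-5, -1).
E = 65;  F = 320;  G = 1601

Partials: r_u = (1, 0, 8*v), r_v = (0, 1, 8*u). As functions of (u, v):
  E = r_u · r_u = 64*v^2 + 1,
  F = r_u · r_v = 64*u*v,
  G = r_v · r_v = 64*u^2 + 1.
Evaluating at (u, v) = (-5, -1): E = 65, F = 320, G = 1601.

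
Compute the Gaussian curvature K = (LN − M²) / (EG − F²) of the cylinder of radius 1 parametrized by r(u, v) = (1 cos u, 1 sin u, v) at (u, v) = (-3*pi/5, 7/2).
K = 0

Coefficients of the first fundamental form: E = 1, F = 0, G = 1.
Coefficients of the second fundamental form: L = -1, M = 0, N = 0.
Assemble K = (LN − M²)/(EG − F²) = 0. At (u, v) = (-3*pi/5, 7/2): K = 0.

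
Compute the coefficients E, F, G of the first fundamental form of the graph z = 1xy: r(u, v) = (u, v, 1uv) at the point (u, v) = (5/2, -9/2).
E = 85/4;  F = -45/4;  G = 29/4

Partials: r_u = (1, 0, v), r_v = (0, 1, u). As functions of (u, v):
  E = r_u · r_u = v^2 + 1,
  F = r_u · r_v = u*v,
  G = r_v · r_v = u^2 + 1.
Evaluating at (u, v) = (5/2, -9/2): E = 85/4, F = -45/4, G = 29/4.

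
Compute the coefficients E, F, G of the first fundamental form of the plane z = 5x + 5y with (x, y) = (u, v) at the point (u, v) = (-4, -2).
E = 26;  F = 25;  G = 26

Partials: r_u = (1, 0, 5), r_v = (0, 1, 5). As functions of (u, v):
  E = r_u · r_u = 26,
  F = r_u · r_v = 25,
  G = r_v · r_v = 26.
Evaluating at (u, v) = (-4, -2): E = 26, F = 25, G = 26.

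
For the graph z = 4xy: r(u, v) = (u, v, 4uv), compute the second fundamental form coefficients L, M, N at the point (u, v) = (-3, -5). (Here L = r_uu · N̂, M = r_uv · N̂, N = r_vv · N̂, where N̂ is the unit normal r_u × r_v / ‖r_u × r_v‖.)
L = 0;  M = 4*sqrt(545)/545;  N = 0

Compute the unit normal N̂(u, v) = (-4*v/sqrt(16*u^2 + 16*v^2 + 1), -4*u/sqrt(16*u^2 + 16*v^2 + 1), 1/sqrt(16*u^2 + 16*v^2 + 1)), and the second partials r_uu, r_uv, r_vv. Take dot products:
  L(u, v) = r_uu · N̂ = 0,
  M(u, v) = r_uv · N̂ = 4/sqrt(16*u^2 + 16*v^2 + 1),
  N(u, v) = r_vv · N̂ = 0.
Evaluating at (u, v) = (-3, -5):
  L = 0, M = 4*sqrt(545)/545, N = 0.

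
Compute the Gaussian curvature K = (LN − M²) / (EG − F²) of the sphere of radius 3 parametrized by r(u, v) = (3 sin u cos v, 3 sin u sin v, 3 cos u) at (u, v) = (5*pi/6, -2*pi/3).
K = 1/9

Coefficients of the first fundamental form: E = 9, F = 0, G = 9*sin(u)^2.
Coefficients of the second fundamental form: L = -3*sin(u)/Abs(sin(u)), M = 0, N = -3*sin(u)^3/Abs(sin(u)).
Assemble K = (LN − M²)/(EG − F²) = 1/9. At (u, v) = (5*pi/6, -2*pi/3): K = 1/9.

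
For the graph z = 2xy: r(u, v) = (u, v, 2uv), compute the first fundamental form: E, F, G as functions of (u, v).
E = 4*v^2 + 1;  F = 4*u*v;  G = 4*u^2 + 1

Compute partials: r_u = (1, 0, 2*v), r_v = (0, 1, 2*u). Then
  E = r_u · r_u = 4*v^2 + 1,
  F = r_u · r_v = 4*u*v,
  G = r_v · r_v = 4*u^2 + 1.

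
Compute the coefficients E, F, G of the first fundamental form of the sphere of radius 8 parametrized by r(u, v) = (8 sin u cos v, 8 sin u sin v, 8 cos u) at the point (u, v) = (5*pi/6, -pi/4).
E = 64;  F = 0;  G = 16

Partials: r_u = (8*cos(u)*cos(v), 8*sin(v)*cos(u), -8*sin(u)), r_v = (-8*sin(u)*sin(v), 8*sin(u)*cos(v), 0). As functions of (u, v):
  E = r_u · r_u = 64,
  F = r_u · r_v = 0,
  G = r_v · r_v = 64*sin(u)^2.
Evaluating at (u, v) = (5*pi/6, -pi/4): E = 64, F = 0, G = 16.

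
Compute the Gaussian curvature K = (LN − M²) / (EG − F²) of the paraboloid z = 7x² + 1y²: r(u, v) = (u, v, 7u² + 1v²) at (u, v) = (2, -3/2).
K = 7/157609

Coefficients of the first fundamental form: E = 196*u^2 + 1, F = 28*u*v, G = 4*v^2 + 1.
Coefficients of the second fundamental form: L = 14/sqrt(196*u^2 + 4*v^2 + 1), M = 0, N = 2/sqrt(196*u^2 + 4*v^2 + 1).
Assemble K = (LN − M²)/(EG − F²) = 28/(38416*u^4 + 1568*u^2*v^2 + 392*u^2 + 16*v^4 + 8*v^2 + 1). At (u, v) = (2, -3/2): K = 7/157609.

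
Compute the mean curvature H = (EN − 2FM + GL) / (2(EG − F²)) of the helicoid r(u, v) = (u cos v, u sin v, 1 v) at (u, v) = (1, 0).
H = 0

With E = 1, F = 0, G = u^2 + 1, L = 0, M = -1/sqrt(u^2 + 1), N = 0, assemble
  H = (EN − 2FM + GL) / (2(EG − F²)) = 0.
At (u, v) = (1, 0): H = 0.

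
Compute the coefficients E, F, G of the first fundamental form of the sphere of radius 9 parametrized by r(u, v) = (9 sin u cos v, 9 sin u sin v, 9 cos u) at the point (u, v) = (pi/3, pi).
E = 81;  F = 0;  G = 243/4

Partials: r_u = (9*cos(u)*cos(v), 9*sin(v)*cos(u), -9*sin(u)), r_v = (-9*sin(u)*sin(v), 9*sin(u)*cos(v), 0). As functions of (u, v):
  E = r_u · r_u = 81,
  F = r_u · r_v = 0,
  G = r_v · r_v = 81*sin(u)^2.
Evaluating at (u, v) = (pi/3, pi): E = 81, F = 0, G = 243/4.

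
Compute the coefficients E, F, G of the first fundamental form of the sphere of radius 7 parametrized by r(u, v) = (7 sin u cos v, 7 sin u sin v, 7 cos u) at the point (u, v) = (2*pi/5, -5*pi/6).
E = 49;  F = 0;  G = 49*sqrt(5)/8 + 245/8

Partials: r_u = (7*cos(u)*cos(v), 7*sin(v)*cos(u), -7*sin(u)), r_v = (-7*sin(u)*sin(v), 7*sin(u)*cos(v), 0). As functions of (u, v):
  E = r_u · r_u = 49,
  F = r_u · r_v = 0,
  G = r_v · r_v = 49*sin(u)^2.
Evaluating at (u, v) = (2*pi/5, -5*pi/6): E = 49, F = 0, G = 49*sqrt(5)/8 + 245/8.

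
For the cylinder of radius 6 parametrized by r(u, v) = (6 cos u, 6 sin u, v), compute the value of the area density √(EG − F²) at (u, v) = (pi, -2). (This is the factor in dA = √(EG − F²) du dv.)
√(EG − F²)|_{(pi, -2)} = 6

E = 36, F = 0, G = 1, so EG − F² = 36. Taking the positive square root: √(EG − F²) = 6. At (u, v) = (pi, -2): 6.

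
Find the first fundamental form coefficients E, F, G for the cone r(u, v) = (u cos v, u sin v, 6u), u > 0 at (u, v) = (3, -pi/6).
E = 37;  F = 0;  G = 9

Partials: r_u = (cos(v), sin(v), 6), r_v = (-u*sin(v), u*cos(v), 0). As functions of (u, v):
  E = r_u · r_u = 37,
  F = r_u · r_v = 0,
  G = r_v · r_v = u^2.
Evaluating at (u, v) = (3, -pi/6): E = 37, F = 0, G = 9.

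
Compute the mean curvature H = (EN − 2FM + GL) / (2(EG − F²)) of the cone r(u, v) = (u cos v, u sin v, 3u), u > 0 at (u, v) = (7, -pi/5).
H = 3*sqrt(10)/140

With E = 10, F = 0, G = u^2, L = 0, M = 0, N = 3*sqrt(10)*u^2/(10*Abs(u)), assemble
  H = (EN − 2FM + GL) / (2(EG − F²)) = 3*sqrt(10)/(20*Abs(u)).
At (u, v) = (7, -pi/5): H = 3*sqrt(10)/140.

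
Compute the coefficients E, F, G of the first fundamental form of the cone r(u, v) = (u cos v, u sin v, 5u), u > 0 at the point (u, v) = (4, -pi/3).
E = 26;  F = 0;  G = 16

Partials: r_u = (cos(v), sin(v), 5), r_v = (-u*sin(v), u*cos(v), 0). As functions of (u, v):
  E = r_u · r_u = 26,
  F = r_u · r_v = 0,
  G = r_v · r_v = u^2.
Evaluating at (u, v) = (4, -pi/3): E = 26, F = 0, G = 16.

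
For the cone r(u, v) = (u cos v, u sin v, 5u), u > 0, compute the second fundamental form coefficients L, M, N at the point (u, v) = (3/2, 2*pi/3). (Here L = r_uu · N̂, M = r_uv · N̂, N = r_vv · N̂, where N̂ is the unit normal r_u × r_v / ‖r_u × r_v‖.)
L = 0;  M = 0;  N = 15*sqrt(26)/52

Compute the unit normal N̂(u, v) = (-5*sqrt(26)*u*cos(v)/(26*Abs(u)), -5*sqrt(26)*u*sin(v)/(26*Abs(u)), sqrt(26)*u/(26*Abs(u))), and the second partials r_uu, r_uv, r_vv. Take dot products:
  L(u, v) = r_uu · N̂ = 0,
  M(u, v) = r_uv · N̂ = 0,
  N(u, v) = r_vv · N̂ = 5*sqrt(26)*u^2/(26*Abs(u)).
Evaluating at (u, v) = (3/2, 2*pi/3):
  L = 0, M = 0, N = 15*sqrt(26)/52.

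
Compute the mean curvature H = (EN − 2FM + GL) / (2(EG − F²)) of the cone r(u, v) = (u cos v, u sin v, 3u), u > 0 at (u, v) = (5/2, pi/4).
H = 3*sqrt(10)/50

With E = 10, F = 0, G = u^2, L = 0, M = 0, N = 3*sqrt(10)*u^2/(10*Abs(u)), assemble
  H = (EN − 2FM + GL) / (2(EG − F²)) = 3*sqrt(10)/(20*Abs(u)).
At (u, v) = (5/2, pi/4): H = 3*sqrt(10)/50.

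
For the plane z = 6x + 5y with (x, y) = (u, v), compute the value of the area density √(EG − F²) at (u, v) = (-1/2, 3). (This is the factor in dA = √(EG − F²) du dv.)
√(EG − F²)|_{(-1/2, 3)} = sqrt(62)

E = 37, F = 30, G = 26, so EG − F² = 62. Taking the positive square root: √(EG − F²) = sqrt(62). At (u, v) = (-1/2, 3): sqrt(62).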